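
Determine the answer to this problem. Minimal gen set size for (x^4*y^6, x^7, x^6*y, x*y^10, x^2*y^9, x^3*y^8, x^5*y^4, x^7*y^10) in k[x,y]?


Remove redundant (divisible by others).
x^7*y^10 redundant.
Min: x^7, x^6*y, x^5*y^4, x^4*y^6, x^3*y^8, x^2*y^9, x*y^10
Count=7


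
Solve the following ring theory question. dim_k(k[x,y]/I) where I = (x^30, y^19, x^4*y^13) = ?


k[x,y]/I, I = (x^30, y^19, x^4*y^13)
Rect: 30x19=570. Corner: (30-4)x(19-13)=156.
dim = 570-156 = 414


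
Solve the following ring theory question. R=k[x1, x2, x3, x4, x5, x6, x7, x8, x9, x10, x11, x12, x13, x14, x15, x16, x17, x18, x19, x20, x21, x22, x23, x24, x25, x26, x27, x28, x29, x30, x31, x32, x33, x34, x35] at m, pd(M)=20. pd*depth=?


pd+depth=35
depth=35-20=15
pd*depth=20*15=300


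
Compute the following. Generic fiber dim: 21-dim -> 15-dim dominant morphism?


dim(fiber)=dim(X)-dim(Y)=21-15=6


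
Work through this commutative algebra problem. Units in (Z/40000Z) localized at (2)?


Local ring = Z/64Z.
phi(64) = 2^5*(2-1) = 32


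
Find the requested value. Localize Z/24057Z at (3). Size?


3-primary part: 24057=3^7*11
Size=3^7=2187


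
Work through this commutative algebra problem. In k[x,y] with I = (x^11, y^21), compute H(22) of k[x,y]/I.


k[x,y], I = (x^11, y^21), d = 22
Need i < 11 and d-i < 21.
Range: 2 <= i <= 10.
H(22) = 9


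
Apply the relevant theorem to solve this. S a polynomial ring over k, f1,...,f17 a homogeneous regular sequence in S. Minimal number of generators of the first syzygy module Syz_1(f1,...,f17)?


Regular sequence => Koszul complex is the minimal free resolution.
Syz_1 minimally generated by Koszul relations f_i*e_j - f_j*e_i (i<j): mu(Syz_1) = beta_2 = C(m,2) = m(m-1)/2
m=17
17*16/2 = 136


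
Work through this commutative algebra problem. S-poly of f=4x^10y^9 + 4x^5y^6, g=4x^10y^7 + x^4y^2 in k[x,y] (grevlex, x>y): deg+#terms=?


LT(f)=4x^10y^9, LT(g)=4x^10y^7
lcm(LM)=x^10y^9
S(f,g) (scaled by 16 to clear denominators) = 4*f - 4y^2*g = 16x^5y^6 - 4x^4y^4
2 terms, deg 11.
11+2=13


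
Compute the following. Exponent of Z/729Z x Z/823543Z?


Exponent = lcm of the cyclic orders; pairwise coprime => product.
3^6*7^7=729*823543=600362847


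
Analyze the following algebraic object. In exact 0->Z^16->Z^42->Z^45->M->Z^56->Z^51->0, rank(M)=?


Alt sum=0:
(-1)^0*16 + (-1)^1*42 + (-1)^2*45 + (-1)^3*? + (-1)^4*56 + (-1)^5*51=0
rank(M)=24


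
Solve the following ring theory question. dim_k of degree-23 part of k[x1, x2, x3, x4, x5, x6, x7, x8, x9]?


C(d+n-1,n-1)=C(31,8)=7888725


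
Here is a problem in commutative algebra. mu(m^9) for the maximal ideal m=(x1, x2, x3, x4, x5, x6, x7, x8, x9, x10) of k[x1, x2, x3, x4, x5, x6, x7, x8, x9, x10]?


Graded Nakayama: mu(m^d) = dim_k (m^d/m^(d+1)) = #degree-9 monomials in 10 vars
C(n+d-1,d)=C(18,9)=48620


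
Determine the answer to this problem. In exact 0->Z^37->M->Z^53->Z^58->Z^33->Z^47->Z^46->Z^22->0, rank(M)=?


Alt sum=0:
(-1)^0*37 + (-1)^1*? + (-1)^2*53 + (-1)^3*58 + (-1)^4*33 + (-1)^5*47 + (-1)^6*46 + (-1)^7*22=0
rank(M)=42


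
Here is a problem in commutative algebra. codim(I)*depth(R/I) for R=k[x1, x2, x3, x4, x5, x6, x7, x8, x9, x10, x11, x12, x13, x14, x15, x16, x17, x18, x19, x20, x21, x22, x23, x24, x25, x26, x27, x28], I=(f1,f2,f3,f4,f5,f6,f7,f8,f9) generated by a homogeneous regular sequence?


codim=9, depth=dim(R/I)=28-9=19
Product=9*19=171


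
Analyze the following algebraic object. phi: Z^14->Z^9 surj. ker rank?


rank(ker) = 14-9 = 5


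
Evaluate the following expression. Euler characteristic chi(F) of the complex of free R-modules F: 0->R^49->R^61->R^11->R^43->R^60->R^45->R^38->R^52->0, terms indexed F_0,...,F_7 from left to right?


chi = sum (-1)^i * rank:
(-1)^0*49=49
(-1)^1*61=-61
(-1)^2*11=11
(-1)^3*43=-43
(-1)^4*60=60
(-1)^5*45=-45
(-1)^6*38=38
(-1)^7*52=-52
chi=-43


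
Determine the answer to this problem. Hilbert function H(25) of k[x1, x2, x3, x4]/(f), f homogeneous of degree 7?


C(28,3)-C(21,3)=3276-1330=1946


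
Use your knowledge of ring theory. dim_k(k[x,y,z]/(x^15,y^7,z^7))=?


Basis: x^iy^jz^k, i<15,j<7,k<7
15*7*7=735


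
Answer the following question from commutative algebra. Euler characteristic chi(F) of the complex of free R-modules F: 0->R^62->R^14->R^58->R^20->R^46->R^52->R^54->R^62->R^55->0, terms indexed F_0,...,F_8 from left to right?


chi = sum (-1)^i * rank:
(-1)^0*62=62
(-1)^1*14=-14
(-1)^2*58=58
(-1)^3*20=-20
(-1)^4*46=46
(-1)^5*52=-52
(-1)^6*54=54
(-1)^7*62=-62
(-1)^8*55=55
chi=127


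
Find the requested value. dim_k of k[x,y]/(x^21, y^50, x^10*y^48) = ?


k[x,y]/I, I = (x^21, y^50, x^10*y^48)
Rect: 21x50=1050. Corner: (21-10)x(50-48)=22.
dim = 1050-22 = 1028


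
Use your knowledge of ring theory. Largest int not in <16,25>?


gcd(16,25)=1 => F=ab-a-b=16*25-16-25=400-41=359


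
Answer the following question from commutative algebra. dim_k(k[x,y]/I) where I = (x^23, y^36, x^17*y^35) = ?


k[x,y]/I, I = (x^23, y^36, x^17*y^35)
Rect: 23x36=828. Corner: (23-17)x(36-35)=6.
dim = 828-6 = 822


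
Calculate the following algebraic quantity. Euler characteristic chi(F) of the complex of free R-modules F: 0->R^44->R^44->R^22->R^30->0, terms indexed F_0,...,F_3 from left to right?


chi = sum (-1)^i * rank:
(-1)^0*44=44
(-1)^1*44=-44
(-1)^2*22=22
(-1)^3*30=-30
chi=-8


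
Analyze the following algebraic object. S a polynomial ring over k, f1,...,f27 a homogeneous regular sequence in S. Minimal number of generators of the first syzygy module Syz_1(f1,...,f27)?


Regular sequence => Koszul complex is the minimal free resolution.
Syz_1 minimally generated by Koszul relations f_i*e_j - f_j*e_i (i<j): mu(Syz_1) = beta_2 = C(m,2) = m(m-1)/2
m=27
27*26/2 = 351


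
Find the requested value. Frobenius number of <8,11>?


gcd(8,11)=1 => F=ab-a-b=8*11-8-11=88-19=69


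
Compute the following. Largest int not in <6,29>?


gcd(6,29)=1 => F=ab-a-b=6*29-6-29=174-35=139


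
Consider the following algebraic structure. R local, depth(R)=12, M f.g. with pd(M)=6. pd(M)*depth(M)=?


pd+depth=12
depth=12-6=6
pd*depth=6*6=36


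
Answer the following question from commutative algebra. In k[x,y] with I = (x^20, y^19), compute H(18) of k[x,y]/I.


k[x,y], I = (x^20, y^19), d = 18
Need i < 20 and d-i < 19.
Range: 0 <= i <= 18.
H(18) = 19


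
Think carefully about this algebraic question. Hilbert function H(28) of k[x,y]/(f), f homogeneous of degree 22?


H(t)=d for t>=d-1.
d=22, t=28
H(28)=22


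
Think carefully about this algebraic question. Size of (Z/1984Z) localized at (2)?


2-primary part: 1984=2^6*31
Size=2^6=64


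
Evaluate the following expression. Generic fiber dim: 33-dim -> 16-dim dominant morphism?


dim(fiber)=dim(X)-dim(Y)=33-16=17


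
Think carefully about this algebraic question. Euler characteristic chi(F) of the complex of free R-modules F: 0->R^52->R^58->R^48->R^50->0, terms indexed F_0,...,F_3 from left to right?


chi = sum (-1)^i * rank:
(-1)^0*52=52
(-1)^1*58=-58
(-1)^2*48=48
(-1)^3*50=-50
chi=-8


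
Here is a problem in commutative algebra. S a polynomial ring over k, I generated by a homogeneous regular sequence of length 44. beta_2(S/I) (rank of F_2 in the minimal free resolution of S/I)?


Regular sequence => Koszul complex is the minimal free resolution.
Syz_1 minimally generated by Koszul relations f_i*e_j - f_j*e_i (i<j): mu(Syz_1) = beta_2 = C(m,2) = m(m-1)/2
m=44
44*43/2 = 946


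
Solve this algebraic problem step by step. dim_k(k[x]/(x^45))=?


Basis: 1,x,...,x^44
dim=45


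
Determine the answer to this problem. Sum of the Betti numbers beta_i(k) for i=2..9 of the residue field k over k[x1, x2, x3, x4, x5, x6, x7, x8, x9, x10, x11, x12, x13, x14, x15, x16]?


Koszul resolution: beta_i(k)=C(n,i), n=16
C(16,2)=120, C(16,3)=560, C(16,4)=1820, C(16,5)=4368, C(16,6)=8008, C(16,7)=11440, C(16,8)=12870, C(16,9)=11440
Sum=50626


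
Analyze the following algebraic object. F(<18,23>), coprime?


gcd(18,23)=1 => F=ab-a-b=18*23-18-23=414-41=373


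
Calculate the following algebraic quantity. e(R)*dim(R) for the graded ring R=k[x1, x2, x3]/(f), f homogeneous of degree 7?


e(R)=deg(f)=7, dim(R)=3-1=2
e*dim=7*2=14


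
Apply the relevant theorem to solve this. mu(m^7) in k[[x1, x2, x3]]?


C(n+d-1,d)=C(9,7)=36


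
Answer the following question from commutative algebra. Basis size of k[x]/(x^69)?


Basis: 1,x,...,x^68
dim=69


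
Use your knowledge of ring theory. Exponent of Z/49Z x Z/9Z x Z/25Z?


Exponent = lcm of the cyclic orders; pairwise coprime => product.
7^2*3^2*5^2=49*9*25=11025


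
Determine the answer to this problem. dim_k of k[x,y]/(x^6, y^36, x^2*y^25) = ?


k[x,y]/I, I = (x^6, y^36, x^2*y^25)
Rect: 6x36=216. Corner: (6-2)x(36-25)=44.
dim = 216-44 = 172


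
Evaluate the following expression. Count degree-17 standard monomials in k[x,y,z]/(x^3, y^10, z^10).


Need i<3, j<10, k<10 with i+j+k=17.
For each i, j ranges over max(0,17-i-9)..min(9,17-i):
  i=0: j in [8,9] -> 2
  i=1: j in [7,9] -> 3
  i=2: j in [6,9] -> 4
H(17) = 2+3+4 = 9


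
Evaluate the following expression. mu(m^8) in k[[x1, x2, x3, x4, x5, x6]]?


C(n+d-1,d)=C(13,8)=1287


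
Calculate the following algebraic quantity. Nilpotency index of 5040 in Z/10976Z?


5040^k mod 10976:
k=1: 5040
k=2: 3136
k=3: 0
First zero at k = 3


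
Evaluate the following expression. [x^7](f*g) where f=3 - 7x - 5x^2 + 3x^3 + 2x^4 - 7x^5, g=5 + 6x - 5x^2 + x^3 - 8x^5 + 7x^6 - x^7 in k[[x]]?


[x^7] = sum a_i*b_j, i+j=7
  3*-1=-3
  -7*7=-49
  -5*-8=40
  2*1=2
  -7*-5=35
Sum=25


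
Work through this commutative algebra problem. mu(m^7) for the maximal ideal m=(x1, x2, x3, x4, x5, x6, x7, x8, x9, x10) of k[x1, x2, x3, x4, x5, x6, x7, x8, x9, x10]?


Graded Nakayama: mu(m^d) = dim_k (m^d/m^(d+1)) = #degree-7 monomials in 10 vars
C(n+d-1,d)=C(16,7)=11440


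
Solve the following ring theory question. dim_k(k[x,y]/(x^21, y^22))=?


Basis: x^i*y^j, i<21, j<22
21*22=462


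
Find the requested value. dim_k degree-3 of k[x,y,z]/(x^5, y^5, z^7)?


Need i<5, j<5, k<7 with i+j+k=3.
For each i, j ranges over max(0,3-i-6)..min(4,3-i):
  i=0: j in [0,3] -> 4
  i=1: j in [0,2] -> 3
  i=2: j in [0,1] -> 2
  i=3: j in [0,0] -> 1
H(3) = 4+3+2+1 = 10


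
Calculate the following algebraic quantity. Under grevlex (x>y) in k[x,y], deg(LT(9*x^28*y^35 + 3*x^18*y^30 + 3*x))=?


LT: 9*x^28*y^35
deg_x=28, deg_y=35
Total=28+35=63


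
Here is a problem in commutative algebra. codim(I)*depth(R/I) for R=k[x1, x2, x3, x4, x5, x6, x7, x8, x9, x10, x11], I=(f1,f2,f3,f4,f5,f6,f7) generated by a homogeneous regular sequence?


codim=7, depth=dim(R/I)=11-7=4
Product=7*4=28


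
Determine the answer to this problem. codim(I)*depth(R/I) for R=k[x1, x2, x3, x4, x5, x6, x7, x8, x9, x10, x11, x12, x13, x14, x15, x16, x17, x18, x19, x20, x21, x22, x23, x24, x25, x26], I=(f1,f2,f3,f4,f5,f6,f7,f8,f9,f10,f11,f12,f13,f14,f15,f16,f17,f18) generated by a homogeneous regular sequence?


codim=18, depth=dim(R/I)=26-18=8
Product=18*8=144


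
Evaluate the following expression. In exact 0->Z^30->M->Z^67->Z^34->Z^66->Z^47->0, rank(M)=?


Alt sum=0:
(-1)^0*30 + (-1)^1*? + (-1)^2*67 + (-1)^3*34 + (-1)^4*66 + (-1)^5*47=0
rank(M)=82


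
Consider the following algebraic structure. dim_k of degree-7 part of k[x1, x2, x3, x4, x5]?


C(d+n-1,n-1)=C(11,4)=330


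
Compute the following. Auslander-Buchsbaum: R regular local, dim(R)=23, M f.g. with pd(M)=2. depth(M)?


pd+depth=depth(R)=23
depth=23-2=21


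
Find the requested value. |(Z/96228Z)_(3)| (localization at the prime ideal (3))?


3-primary part: 96228=3^7*44
Size=3^7=2187


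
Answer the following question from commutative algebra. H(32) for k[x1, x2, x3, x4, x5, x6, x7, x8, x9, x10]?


C(d+n-1,n-1)=C(41,9)=350343565


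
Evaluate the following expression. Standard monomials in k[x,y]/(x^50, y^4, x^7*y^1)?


k[x,y]/I, I = (x^50, y^4, x^7*y^1)
Rect: 50x4=200. Corner: (50-7)x(4-1)=129.
dim = 200-129 = 71


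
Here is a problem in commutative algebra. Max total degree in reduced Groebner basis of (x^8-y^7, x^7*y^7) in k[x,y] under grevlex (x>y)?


LT(f1)=x^8, LT(f2)=x^7y^7, lcm=x^8y^7
S(f1,f2) = y^7*f1 - x^1*f2 = -y^14
Reduced GB = {f1, f2, y^14}; degrees 8, 14, 14
Max = 14


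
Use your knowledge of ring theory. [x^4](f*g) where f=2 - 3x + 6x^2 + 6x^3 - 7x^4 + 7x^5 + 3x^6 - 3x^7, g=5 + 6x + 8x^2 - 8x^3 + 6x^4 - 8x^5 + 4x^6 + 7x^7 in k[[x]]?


[x^4] = sum a_i*b_j, i+j=4
  2*6=12
  -3*-8=24
  6*8=48
  6*6=36
  -7*5=-35
Sum=85


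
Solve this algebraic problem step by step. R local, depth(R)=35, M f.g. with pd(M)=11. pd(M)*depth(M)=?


pd+depth=35
depth=35-11=24
pd*depth=11*24=264


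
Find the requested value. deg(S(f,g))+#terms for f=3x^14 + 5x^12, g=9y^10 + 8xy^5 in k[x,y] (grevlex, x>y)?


LT(f)=3x^14, LT(g)=9y^10
lcm(LM)=x^14y^10
S(f,g) (scaled by 27 to clear denominators) = 9y^10*f - 3x^14*g = 45x^12y^10 - 24x^15y^5
2 terms, deg 22.
22+2=24


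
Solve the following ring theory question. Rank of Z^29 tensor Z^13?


rank(M(x)N) = rank(M)*rank(N)
29*13 = 377


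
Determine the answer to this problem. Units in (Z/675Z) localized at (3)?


Local ring = Z/27Z.
phi(27) = 3^2*(3-1) = 18


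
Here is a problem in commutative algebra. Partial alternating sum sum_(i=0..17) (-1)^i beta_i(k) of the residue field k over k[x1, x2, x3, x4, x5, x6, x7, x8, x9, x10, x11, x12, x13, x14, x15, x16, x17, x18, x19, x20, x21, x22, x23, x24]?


Koszul resolution: beta_i(k)=C(n,i), n=24
sum_(i=0..p) (-1)^i C(n,i) = (-1)^p C(n-1,p)
(-1)^17*C(23,17) = (-1)^17*100947 = -100947


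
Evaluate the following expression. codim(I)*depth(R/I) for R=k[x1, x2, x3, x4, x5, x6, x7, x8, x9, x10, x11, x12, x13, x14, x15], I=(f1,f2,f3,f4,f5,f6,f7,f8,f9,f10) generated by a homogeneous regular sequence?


codim=10, depth=dim(R/I)=15-10=5
Product=10*5=50


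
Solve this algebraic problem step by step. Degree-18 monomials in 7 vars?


C(d+n-1,n-1)=C(24,6)=134596


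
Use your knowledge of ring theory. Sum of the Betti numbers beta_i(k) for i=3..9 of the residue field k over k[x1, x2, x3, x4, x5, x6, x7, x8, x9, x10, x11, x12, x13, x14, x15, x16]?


Koszul resolution: beta_i(k)=C(n,i), n=16
C(16,3)=560, C(16,4)=1820, C(16,5)=4368, C(16,6)=8008, C(16,7)=11440, C(16,8)=12870, C(16,9)=11440
Sum=50506


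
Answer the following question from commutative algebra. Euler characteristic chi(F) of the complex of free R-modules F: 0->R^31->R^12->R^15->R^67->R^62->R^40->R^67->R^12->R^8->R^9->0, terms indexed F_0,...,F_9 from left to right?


chi = sum (-1)^i * rank:
(-1)^0*31=31
(-1)^1*12=-12
(-1)^2*15=15
(-1)^3*67=-67
(-1)^4*62=62
(-1)^5*40=-40
(-1)^6*67=67
(-1)^7*12=-12
(-1)^8*8=8
(-1)^9*9=-9
chi=43


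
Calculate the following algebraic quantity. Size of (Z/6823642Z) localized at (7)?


7-primary part: 6823642=7^6*58
Size=7^6=117649


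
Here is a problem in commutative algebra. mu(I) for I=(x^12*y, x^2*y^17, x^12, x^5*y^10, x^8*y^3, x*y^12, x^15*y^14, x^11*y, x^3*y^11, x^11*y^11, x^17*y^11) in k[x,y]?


Remove redundant (divisible by others).
x^11*y^11 redundant.
x^12*y redundant.
x^15*y^14 redundant.
x^17*y^11 redundant.
x^2*y^17 redundant.
Min: x^12, x^11*y, x^8*y^3, x^5*y^10, x^3*y^11, x*y^12
Count=6


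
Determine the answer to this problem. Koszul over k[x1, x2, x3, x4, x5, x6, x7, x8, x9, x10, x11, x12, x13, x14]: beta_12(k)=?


C(n,i)=C(14,12)=91


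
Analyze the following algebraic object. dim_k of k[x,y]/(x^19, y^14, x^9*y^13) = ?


k[x,y]/I, I = (x^19, y^14, x^9*y^13)
Rect: 19x14=266. Corner: (19-9)x(14-13)=10.
dim = 266-10 = 256


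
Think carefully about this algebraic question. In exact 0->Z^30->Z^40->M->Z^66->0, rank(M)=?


Alt sum=0:
(-1)^0*30 + (-1)^1*40 + (-1)^2*? + (-1)^3*66=0
rank(M)=76


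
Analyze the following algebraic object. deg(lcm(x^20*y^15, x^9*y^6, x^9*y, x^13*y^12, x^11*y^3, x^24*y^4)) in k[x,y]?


lcm = componentwise max:
x: max(20,9,9,13,11,24)=24
y: max(15,6,1,12,3,4)=15
Total=24+15=39


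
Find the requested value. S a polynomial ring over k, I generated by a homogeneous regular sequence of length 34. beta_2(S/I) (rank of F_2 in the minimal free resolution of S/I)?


Regular sequence => Koszul complex is the minimal free resolution.
Syz_1 minimally generated by Koszul relations f_i*e_j - f_j*e_i (i<j): mu(Syz_1) = beta_2 = C(m,2) = m(m-1)/2
m=34
34*33/2 = 561


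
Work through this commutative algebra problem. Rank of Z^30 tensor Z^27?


rank(M(x)N) = rank(M)*rank(N)
30*27 = 810


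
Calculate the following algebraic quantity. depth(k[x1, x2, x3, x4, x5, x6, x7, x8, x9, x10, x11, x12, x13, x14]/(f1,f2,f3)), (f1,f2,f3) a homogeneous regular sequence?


depth(R)=14
depth(R/I)=14-3=11


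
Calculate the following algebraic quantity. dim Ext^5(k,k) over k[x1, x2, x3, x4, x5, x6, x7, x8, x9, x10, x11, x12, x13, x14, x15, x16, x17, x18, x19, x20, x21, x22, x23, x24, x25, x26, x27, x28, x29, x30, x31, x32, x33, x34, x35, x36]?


C(n,i)=C(36,5)=376992


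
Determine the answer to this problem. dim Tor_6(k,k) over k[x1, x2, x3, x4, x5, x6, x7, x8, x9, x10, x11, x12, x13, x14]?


Koszul: C(n,i)=C(14,6)=3003


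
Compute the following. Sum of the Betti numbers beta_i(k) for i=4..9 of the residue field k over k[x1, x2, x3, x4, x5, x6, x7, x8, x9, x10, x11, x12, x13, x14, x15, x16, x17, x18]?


Koszul resolution: beta_i(k)=C(n,i), n=18
C(18,4)=3060, C(18,5)=8568, C(18,6)=18564, C(18,7)=31824, C(18,8)=43758, C(18,9)=48620
Sum=154394


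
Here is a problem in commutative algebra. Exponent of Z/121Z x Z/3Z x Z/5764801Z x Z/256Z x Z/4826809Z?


Exponent = lcm of the cyclic orders; pairwise coprime => product.
11^2*3^1*7^8*2^8*13^6=121*3*5764801*256*4826809=2585776738829636352


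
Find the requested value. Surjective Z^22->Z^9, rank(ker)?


rank(ker) = 22-9 = 13


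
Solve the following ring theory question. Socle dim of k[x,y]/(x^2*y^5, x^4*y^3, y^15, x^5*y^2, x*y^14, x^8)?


Socle = ann(m) = span of standard monomials u with x*u, y*u in I (staircase corners).
Minimal generators: x^8, x^5*y^2, x^4*y^3, x^2*y^5, x*y^14, y^15
Corners: y^14, xy^13, x^3y^4, x^4y^2, x^7y
Socle dim=5


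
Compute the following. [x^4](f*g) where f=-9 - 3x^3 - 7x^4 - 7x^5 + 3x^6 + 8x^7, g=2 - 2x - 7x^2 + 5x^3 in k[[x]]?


[x^4] = sum a_i*b_j, i+j=4
  -3*-2=6
  -7*2=-14
Sum=-8


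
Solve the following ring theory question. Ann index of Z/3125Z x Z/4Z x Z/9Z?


Exponent = lcm of the cyclic orders; pairwise coprime => product.
5^5*2^2*3^2=3125*4*9=112500


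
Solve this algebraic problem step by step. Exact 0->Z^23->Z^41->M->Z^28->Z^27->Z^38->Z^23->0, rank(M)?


Alt sum=0:
(-1)^0*23 + (-1)^1*41 + (-1)^2*? + (-1)^3*28 + (-1)^4*27 + (-1)^5*38 + (-1)^6*23=0
rank(M)=34


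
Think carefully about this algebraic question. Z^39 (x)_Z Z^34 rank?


rank(M(x)N) = rank(M)*rank(N)
39*34 = 1326


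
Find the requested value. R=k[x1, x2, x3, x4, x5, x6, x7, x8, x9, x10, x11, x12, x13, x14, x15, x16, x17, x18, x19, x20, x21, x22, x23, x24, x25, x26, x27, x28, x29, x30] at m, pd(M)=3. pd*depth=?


pd+depth=30
depth=30-3=27
pd*depth=3*27=81


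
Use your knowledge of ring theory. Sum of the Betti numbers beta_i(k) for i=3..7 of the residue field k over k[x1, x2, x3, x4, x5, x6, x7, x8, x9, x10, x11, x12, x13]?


Koszul resolution: beta_i(k)=C(n,i), n=13
C(13,3)=286, C(13,4)=715, C(13,5)=1287, C(13,6)=1716, C(13,7)=1716
Sum=5720


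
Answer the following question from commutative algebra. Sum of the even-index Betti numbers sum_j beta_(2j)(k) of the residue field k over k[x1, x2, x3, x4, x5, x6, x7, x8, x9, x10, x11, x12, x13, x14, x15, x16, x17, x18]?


Koszul resolution: beta_i(k)=C(n,i), n=18
sum_even C(18,i) = 2^(n-1) = 2^17 = 131072


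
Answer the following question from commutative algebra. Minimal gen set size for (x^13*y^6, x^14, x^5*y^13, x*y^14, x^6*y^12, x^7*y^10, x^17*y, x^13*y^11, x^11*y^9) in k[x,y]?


Remove redundant (divisible by others).
x^17*y redundant.
x^13*y^11 redundant.
Min: x^14, x^13*y^6, x^11*y^9, x^7*y^10, x^6*y^12, x^5*y^13, x*y^14
Count=7


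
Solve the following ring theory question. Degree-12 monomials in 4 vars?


C(d+n-1,n-1)=C(15,3)=455


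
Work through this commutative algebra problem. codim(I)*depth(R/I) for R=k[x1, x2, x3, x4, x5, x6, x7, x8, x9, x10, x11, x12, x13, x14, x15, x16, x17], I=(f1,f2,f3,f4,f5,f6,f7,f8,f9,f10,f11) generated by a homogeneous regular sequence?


codim=11, depth=dim(R/I)=17-11=6
Product=11*6=66


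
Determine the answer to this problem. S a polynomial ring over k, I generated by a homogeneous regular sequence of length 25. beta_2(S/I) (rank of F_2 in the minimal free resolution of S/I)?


Regular sequence => Koszul complex is the minimal free resolution.
Syz_1 minimally generated by Koszul relations f_i*e_j - f_j*e_i (i<j): mu(Syz_1) = beta_2 = C(m,2) = m(m-1)/2
m=25
25*24/2 = 300


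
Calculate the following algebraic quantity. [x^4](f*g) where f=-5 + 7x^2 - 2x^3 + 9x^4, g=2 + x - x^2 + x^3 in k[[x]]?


[x^4] = sum a_i*b_j, i+j=4
  7*-1=-7
  -2*1=-2
  9*2=18
Sum=9


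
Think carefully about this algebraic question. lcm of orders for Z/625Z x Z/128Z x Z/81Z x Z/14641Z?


Exponent = lcm of the cyclic orders; pairwise coprime => product.
5^4*2^7*3^4*11^4=625*128*81*14641=94873680000


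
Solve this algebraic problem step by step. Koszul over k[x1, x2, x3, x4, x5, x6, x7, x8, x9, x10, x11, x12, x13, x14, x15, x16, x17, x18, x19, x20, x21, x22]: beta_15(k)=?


C(n,i)=C(22,15)=170544


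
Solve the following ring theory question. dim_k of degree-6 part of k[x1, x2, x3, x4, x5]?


C(d+n-1,n-1)=C(10,4)=210


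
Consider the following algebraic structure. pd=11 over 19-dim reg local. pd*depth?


pd+depth=19
depth=19-11=8
pd*depth=11*8=88


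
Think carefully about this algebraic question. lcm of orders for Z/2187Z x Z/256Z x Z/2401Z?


Exponent = lcm of the cyclic orders; pairwise coprime => product.
3^7*2^8*7^4=2187*256*2401=1344252672


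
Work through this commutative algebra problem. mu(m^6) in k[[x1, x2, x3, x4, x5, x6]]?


C(n+d-1,d)=C(11,6)=462


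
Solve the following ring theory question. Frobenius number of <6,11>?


gcd(6,11)=1 => F=ab-a-b=6*11-6-11=66-17=49


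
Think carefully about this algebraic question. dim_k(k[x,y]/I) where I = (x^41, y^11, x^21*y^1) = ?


k[x,y]/I, I = (x^41, y^11, x^21*y^1)
Rect: 41x11=451. Corner: (41-21)x(11-1)=200.
dim = 451-200 = 251


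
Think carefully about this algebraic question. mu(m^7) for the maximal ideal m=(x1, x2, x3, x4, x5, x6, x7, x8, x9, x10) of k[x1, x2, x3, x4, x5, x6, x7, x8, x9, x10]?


Graded Nakayama: mu(m^d) = dim_k (m^d/m^(d+1)) = #degree-7 monomials in 10 vars
C(n+d-1,d)=C(16,7)=11440


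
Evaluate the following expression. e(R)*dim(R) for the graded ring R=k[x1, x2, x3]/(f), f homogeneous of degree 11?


e(R)=deg(f)=11, dim(R)=3-1=2
e*dim=11*2=22


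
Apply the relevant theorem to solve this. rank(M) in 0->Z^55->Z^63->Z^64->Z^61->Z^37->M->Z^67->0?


Alt sum=0:
(-1)^0*55 + (-1)^1*63 + (-1)^2*64 + (-1)^3*61 + (-1)^4*37 + (-1)^5*? + (-1)^6*67=0
rank(M)=99


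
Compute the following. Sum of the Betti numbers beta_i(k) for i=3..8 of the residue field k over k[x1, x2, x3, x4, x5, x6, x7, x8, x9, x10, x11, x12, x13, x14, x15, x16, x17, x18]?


Koszul resolution: beta_i(k)=C(n,i), n=18
C(18,3)=816, C(18,4)=3060, C(18,5)=8568, C(18,6)=18564, C(18,7)=31824, C(18,8)=43758
Sum=106590


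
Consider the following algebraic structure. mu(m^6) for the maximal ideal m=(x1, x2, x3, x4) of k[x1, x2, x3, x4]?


Graded Nakayama: mu(m^d) = dim_k (m^d/m^(d+1)) = #degree-6 monomials in 4 vars
C(n+d-1,d)=C(9,6)=84


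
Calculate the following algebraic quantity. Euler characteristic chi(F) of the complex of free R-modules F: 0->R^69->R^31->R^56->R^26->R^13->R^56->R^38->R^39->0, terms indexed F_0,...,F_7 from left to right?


chi = sum (-1)^i * rank:
(-1)^0*69=69
(-1)^1*31=-31
(-1)^2*56=56
(-1)^3*26=-26
(-1)^4*13=13
(-1)^5*56=-56
(-1)^6*38=38
(-1)^7*39=-39
chi=24


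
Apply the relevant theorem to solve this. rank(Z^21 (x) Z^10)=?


rank(M(x)N) = rank(M)*rank(N)
21*10 = 210


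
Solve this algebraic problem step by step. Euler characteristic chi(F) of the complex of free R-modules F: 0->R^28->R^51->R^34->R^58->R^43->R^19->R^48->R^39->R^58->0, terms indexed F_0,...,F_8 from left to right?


chi = sum (-1)^i * rank:
(-1)^0*28=28
(-1)^1*51=-51
(-1)^2*34=34
(-1)^3*58=-58
(-1)^4*43=43
(-1)^5*19=-19
(-1)^6*48=48
(-1)^7*39=-39
(-1)^8*58=58
chi=44


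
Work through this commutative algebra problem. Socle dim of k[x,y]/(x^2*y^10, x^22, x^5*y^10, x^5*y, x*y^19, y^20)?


Socle = ann(m) = span of standard monomials u with x*u, y*u in I (staircase corners).
Redundant generators: x^5*y^10
Minimal generators: x^22, x^5*y, x^2*y^10, x*y^19, y^20
Corners: y^19, xy^18, x^4y^9, x^21
Socle dim=4


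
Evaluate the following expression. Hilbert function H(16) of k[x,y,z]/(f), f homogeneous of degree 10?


C(18,2)-C(8,2)=153-28=125


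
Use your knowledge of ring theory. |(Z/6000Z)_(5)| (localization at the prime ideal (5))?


5-primary part: 6000=5^3*48
Size=5^3=125


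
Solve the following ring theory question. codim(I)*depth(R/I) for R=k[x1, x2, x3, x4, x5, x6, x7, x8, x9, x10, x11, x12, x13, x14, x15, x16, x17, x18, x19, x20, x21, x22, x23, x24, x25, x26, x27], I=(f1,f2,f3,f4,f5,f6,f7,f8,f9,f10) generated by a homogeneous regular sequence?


codim=10, depth=dim(R/I)=27-10=17
Product=10*17=170


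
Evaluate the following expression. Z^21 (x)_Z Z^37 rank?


rank(M(x)N) = rank(M)*rank(N)
21*37 = 777


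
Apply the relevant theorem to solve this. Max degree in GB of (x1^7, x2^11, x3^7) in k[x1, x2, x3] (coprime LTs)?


Pure powers, coprime LTs => already GB.
Degrees: 7, 11, 7
Max=11


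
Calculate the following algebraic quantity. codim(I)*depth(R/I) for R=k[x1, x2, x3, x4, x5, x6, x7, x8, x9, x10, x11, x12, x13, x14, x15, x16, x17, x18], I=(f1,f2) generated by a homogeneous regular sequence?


codim=2, depth=dim(R/I)=18-2=16
Product=2*16=32


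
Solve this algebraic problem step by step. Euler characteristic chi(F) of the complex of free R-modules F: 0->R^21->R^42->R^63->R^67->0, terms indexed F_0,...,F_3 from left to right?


chi = sum (-1)^i * rank:
(-1)^0*21=21
(-1)^1*42=-42
(-1)^2*63=63
(-1)^3*67=-67
chi=-25


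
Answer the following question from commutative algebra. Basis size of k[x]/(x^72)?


Basis: 1,x,...,x^71
dim=72


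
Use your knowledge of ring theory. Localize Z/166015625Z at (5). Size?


5-primary part: 166015625=5^10*17
Size=5^10=9765625


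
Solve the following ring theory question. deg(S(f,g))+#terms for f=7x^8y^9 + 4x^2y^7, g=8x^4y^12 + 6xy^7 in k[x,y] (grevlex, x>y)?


LT(f)=7x^8y^9, LT(g)=8x^4y^12
lcm(LM)=x^8y^12
S(f,g) (scaled by 56 to clear denominators) = 8y^3*f - 7x^4*g = -42x^5y^7 + 32x^2y^10
2 terms, deg 12.
12+2=14


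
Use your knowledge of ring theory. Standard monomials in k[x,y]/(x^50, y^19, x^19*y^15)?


k[x,y]/I, I = (x^50, y^19, x^19*y^15)
Rect: 50x19=950. Corner: (50-19)x(19-15)=124.
dim = 950-124 = 826


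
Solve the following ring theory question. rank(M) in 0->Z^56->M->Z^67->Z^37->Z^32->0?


Alt sum=0:
(-1)^0*56 + (-1)^1*? + (-1)^2*67 + (-1)^3*37 + (-1)^4*32=0
rank(M)=118


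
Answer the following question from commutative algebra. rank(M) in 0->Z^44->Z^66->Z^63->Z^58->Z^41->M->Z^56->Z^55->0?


Alt sum=0:
(-1)^0*44 + (-1)^1*66 + (-1)^2*63 + (-1)^3*58 + (-1)^4*41 + (-1)^5*? + (-1)^6*56 + (-1)^7*55=0
rank(M)=25


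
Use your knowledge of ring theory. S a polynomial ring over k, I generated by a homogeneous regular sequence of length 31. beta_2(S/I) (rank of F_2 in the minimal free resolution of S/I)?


Regular sequence => Koszul complex is the minimal free resolution.
Syz_1 minimally generated by Koszul relations f_i*e_j - f_j*e_i (i<j): mu(Syz_1) = beta_2 = C(m,2) = m(m-1)/2
m=31
31*30/2 = 465


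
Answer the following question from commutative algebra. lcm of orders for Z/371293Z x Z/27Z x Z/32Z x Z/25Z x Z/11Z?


Exponent = lcm of the cyclic orders; pairwise coprime => product.
13^5*3^3*2^5*5^2*11^1=371293*27*32*25*11=88219216800


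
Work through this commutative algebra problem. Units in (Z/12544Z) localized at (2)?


Local ring = Z/256Z.
phi(256) = 2^7*(2-1) = 128


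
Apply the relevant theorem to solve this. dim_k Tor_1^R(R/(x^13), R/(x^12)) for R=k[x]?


Tor_1(R/I,R/J)=(I cap J)/IJ=(x^13)/(x^25)
dim=25-13=min(13,12)=12


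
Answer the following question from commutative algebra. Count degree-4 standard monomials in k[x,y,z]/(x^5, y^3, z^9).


Need i<5, j<3, k<9 with i+j+k=4.
For each i, j ranges over max(0,4-i-8)..min(2,4-i):
  i=0: j in [0,2] -> 3
  i=1: j in [0,2] -> 3
  i=2: j in [0,2] -> 3
  i=3: j in [0,1] -> 2
  i=4: j in [0,0] -> 1
H(4) = 3+3+3+2+1 = 12


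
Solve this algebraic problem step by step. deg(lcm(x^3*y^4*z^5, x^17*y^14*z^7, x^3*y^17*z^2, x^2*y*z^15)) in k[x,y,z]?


lcm = componentwise max:
x: max(3,17,3,2)=17
y: max(4,14,17,1)=17
z: max(5,7,2,15)=15
Total=17+17+15=49


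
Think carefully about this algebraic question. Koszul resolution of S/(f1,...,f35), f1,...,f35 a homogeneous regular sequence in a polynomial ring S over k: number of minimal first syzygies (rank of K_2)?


Regular sequence => Koszul complex is the minimal free resolution.
Syz_1 minimally generated by Koszul relations f_i*e_j - f_j*e_i (i<j): mu(Syz_1) = beta_2 = C(m,2) = m(m-1)/2
m=35
35*34/2 = 595


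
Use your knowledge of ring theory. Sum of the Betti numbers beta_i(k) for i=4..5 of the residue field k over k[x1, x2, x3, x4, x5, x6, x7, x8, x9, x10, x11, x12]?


Koszul resolution: beta_i(k)=C(n,i), n=12
C(12,4)=495, C(12,5)=792
Sum=1287


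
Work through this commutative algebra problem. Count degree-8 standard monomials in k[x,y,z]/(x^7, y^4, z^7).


Need i<7, j<4, k<7 with i+j+k=8.
For each i, j ranges over max(0,8-i-6)..min(3,8-i):
  i=0: j in [2,3] -> 2
  i=1: j in [1,3] -> 3
  i=2: j in [0,3] -> 4
  i=3: j in [0,3] -> 4
  i=4: j in [0,3] -> 4
  i=5: j in [0,3] -> 4
  i=6: j in [0,2] -> 3
H(8) = 2+3+4+4+4+4+3 = 24


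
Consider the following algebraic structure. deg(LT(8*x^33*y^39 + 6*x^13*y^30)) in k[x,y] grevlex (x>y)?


LT: 8*x^33*y^39
deg_x=33, deg_y=39
Total=33+39=72


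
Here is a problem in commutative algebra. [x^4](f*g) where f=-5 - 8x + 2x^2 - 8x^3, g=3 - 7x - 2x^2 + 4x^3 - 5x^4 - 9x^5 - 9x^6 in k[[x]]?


[x^4] = sum a_i*b_j, i+j=4
  -5*-5=25
  -8*4=-32
  2*-2=-4
  -8*-7=56
Sum=45


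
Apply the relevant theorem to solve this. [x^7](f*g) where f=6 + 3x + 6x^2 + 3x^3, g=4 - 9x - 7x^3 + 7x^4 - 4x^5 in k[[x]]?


[x^7] = sum a_i*b_j, i+j=7
  6*-4=-24
  3*7=21
Sum=-3


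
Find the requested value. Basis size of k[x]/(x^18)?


Basis: 1,x,...,x^17
dim=18


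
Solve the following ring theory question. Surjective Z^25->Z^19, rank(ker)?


rank(ker) = 25-19 = 6


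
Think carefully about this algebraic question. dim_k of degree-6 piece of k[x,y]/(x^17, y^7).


k[x,y], I = (x^17, y^7), d = 6
Need i < 17 and d-i < 7.
Range: 0 <= i <= 6.
H(6) = 7


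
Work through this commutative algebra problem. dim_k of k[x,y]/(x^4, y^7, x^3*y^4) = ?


k[x,y]/I, I = (x^4, y^7, x^3*y^4)
Rect: 4x7=28. Corner: (4-3)x(7-4)=3.
dim = 28-3 = 25


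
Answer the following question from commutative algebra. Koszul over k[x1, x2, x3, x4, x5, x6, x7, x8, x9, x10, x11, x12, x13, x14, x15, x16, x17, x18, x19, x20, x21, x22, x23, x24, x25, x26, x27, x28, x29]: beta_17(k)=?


C(n,i)=C(29,17)=51895935


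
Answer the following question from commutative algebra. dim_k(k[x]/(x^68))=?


Basis: 1,x,...,x^67
dim=68


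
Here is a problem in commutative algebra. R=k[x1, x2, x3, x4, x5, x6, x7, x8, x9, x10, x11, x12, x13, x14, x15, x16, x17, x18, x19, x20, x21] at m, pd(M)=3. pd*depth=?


pd+depth=21
depth=21-3=18
pd*depth=3*18=54


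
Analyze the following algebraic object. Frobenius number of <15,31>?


gcd(15,31)=1 => F=ab-a-b=15*31-15-31=465-46=419


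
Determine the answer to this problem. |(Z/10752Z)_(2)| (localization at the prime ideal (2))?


2-primary part: 10752=2^9*21
Size=2^9=512


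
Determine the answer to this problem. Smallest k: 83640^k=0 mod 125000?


83640^k mod 125000:
k=1: 83640
k=2: 24600
k=3: 44000
k=4: 35000
k=5: 25000
k=6: 0
First zero at k = 6


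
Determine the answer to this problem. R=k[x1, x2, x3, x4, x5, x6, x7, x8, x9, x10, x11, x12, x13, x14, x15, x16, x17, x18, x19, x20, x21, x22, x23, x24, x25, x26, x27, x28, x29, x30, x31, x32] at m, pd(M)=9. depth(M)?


pd+depth=depth(R)=32
depth=32-9=23


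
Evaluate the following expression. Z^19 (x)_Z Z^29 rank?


rank(M(x)N) = rank(M)*rank(N)
19*29 = 551


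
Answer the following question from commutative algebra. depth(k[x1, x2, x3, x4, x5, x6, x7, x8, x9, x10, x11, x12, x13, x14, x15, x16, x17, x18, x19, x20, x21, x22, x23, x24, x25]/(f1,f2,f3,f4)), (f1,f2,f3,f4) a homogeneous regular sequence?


depth(R)=25
depth(R/I)=25-4=21


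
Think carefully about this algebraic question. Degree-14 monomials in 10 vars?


C(d+n-1,n-1)=C(23,9)=817190


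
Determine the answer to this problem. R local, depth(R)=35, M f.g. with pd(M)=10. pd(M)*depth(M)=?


pd+depth=35
depth=35-10=25
pd*depth=10*25=250


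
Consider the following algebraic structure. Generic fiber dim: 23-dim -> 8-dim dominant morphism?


dim(fiber)=dim(X)-dim(Y)=23-8=15


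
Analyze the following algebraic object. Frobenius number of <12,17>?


gcd(12,17)=1 => F=ab-a-b=12*17-12-17=204-29=175


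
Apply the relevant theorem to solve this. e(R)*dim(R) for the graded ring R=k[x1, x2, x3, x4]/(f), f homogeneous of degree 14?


e(R)=deg(f)=14, dim(R)=4-1=3
e*dim=14*3=42


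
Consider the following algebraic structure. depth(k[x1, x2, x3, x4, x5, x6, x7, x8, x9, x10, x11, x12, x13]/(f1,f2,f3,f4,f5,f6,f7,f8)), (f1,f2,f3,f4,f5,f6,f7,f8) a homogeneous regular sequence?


depth(R)=13
depth(R/I)=13-8=5


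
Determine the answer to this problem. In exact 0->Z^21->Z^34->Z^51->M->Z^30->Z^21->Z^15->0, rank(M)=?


Alt sum=0:
(-1)^0*21 + (-1)^1*34 + (-1)^2*51 + (-1)^3*? + (-1)^4*30 + (-1)^5*21 + (-1)^6*15=0
rank(M)=62


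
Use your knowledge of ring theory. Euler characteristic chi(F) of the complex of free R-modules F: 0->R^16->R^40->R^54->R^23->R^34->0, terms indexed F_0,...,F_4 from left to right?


chi = sum (-1)^i * rank:
(-1)^0*16=16
(-1)^1*40=-40
(-1)^2*54=54
(-1)^3*23=-23
(-1)^4*34=34
chi=41


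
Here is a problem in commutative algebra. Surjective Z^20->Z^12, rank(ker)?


rank(ker) = 20-12 = 8


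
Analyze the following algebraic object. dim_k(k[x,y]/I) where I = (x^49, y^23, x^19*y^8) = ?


k[x,y]/I, I = (x^49, y^23, x^19*y^8)
Rect: 49x23=1127. Corner: (49-19)x(23-8)=450.
dim = 1127-450 = 677


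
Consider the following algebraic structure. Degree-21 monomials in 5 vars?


C(d+n-1,n-1)=C(25,4)=12650


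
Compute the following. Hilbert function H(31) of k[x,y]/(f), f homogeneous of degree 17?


H(t)=d for t>=d-1.
d=17, t=31
H(31)=17


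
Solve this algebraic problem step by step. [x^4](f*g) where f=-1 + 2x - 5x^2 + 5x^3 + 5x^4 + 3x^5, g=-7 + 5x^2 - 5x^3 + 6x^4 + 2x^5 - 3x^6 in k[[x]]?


[x^4] = sum a_i*b_j, i+j=4
  -1*6=-6
  2*-5=-10
  -5*5=-25
  5*-7=-35
Sum=-76


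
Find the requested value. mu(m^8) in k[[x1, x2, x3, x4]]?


C(n+d-1,d)=C(11,8)=165


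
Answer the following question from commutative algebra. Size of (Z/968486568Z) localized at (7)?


7-primary part: 968486568=7^9*24
Size=7^9=40353607


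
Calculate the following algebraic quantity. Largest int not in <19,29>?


gcd(19,29)=1 => F=ab-a-b=19*29-19-29=551-48=503


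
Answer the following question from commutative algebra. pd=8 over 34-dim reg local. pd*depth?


pd+depth=34
depth=34-8=26
pd*depth=8*26=208


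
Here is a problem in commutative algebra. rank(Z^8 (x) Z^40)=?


rank(M(x)N) = rank(M)*rank(N)
8*40 = 320


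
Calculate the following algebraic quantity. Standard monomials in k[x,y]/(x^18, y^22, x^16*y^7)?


k[x,y]/I, I = (x^18, y^22, x^16*y^7)
Rect: 18x22=396. Corner: (18-16)x(22-7)=30.
dim = 396-30 = 366


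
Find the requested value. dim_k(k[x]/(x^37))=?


Basis: 1,x,...,x^36
dim=37


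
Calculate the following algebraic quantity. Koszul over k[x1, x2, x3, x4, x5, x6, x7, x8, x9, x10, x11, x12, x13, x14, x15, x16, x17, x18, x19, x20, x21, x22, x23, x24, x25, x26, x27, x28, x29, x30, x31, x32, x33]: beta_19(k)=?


C(n,i)=C(33,19)=818809200


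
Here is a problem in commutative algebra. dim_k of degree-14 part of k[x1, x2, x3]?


C(d+n-1,n-1)=C(16,2)=120


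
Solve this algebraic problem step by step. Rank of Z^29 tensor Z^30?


rank(M(x)N) = rank(M)*rank(N)
29*30 = 870


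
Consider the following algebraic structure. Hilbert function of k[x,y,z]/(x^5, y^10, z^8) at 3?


Need i<5, j<10, k<8 with i+j+k=3.
For each i, j ranges over max(0,3-i-7)..min(9,3-i):
  i=0: j in [0,3] -> 4
  i=1: j in [0,2] -> 3
  i=2: j in [0,1] -> 2
  i=3: j in [0,0] -> 1
H(3) = 4+3+2+1 = 10


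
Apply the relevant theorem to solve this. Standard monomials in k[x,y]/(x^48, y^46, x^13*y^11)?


k[x,y]/I, I = (x^48, y^46, x^13*y^11)
Rect: 48x46=2208. Corner: (48-13)x(46-11)=1225.
dim = 2208-1225 = 983


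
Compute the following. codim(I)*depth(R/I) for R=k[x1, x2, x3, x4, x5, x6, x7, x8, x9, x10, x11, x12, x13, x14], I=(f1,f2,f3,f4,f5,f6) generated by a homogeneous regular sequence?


codim=6, depth=dim(R/I)=14-6=8
Product=6*8=48


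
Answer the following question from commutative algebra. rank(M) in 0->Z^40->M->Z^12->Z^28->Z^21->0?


Alt sum=0:
(-1)^0*40 + (-1)^1*? + (-1)^2*12 + (-1)^3*28 + (-1)^4*21=0
rank(M)=45


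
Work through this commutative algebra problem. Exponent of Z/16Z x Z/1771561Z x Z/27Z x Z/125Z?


Exponent = lcm of the cyclic orders; pairwise coprime => product.
2^4*11^6*3^3*5^3=16*1771561*27*125=95664294000


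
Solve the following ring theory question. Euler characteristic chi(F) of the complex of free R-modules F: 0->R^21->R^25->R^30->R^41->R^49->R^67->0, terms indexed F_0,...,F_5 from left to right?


chi = sum (-1)^i * rank:
(-1)^0*21=21
(-1)^1*25=-25
(-1)^2*30=30
(-1)^3*41=-41
(-1)^4*49=49
(-1)^5*67=-67
chi=-33


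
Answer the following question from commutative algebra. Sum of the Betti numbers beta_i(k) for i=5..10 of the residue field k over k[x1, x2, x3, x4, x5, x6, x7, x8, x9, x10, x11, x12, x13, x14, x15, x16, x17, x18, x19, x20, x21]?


Koszul resolution: beta_i(k)=C(n,i), n=21
C(21,5)=20349, C(21,6)=54264, C(21,7)=116280, C(21,8)=203490, C(21,9)=293930, C(21,10)=352716
Sum=1041029


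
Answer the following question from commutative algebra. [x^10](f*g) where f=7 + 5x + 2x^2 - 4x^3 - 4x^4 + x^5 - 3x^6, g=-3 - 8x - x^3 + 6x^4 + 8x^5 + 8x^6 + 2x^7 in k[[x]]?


[x^10] = sum a_i*b_j, i+j=10
  -4*2=-8
  -4*8=-32
  1*8=8
  -3*6=-18
Sum=-50


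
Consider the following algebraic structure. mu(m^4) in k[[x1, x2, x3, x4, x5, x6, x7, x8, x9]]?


C(n+d-1,d)=C(12,4)=495


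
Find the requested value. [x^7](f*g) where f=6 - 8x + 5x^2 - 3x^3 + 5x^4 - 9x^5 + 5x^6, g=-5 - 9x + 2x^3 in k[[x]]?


[x^7] = sum a_i*b_j, i+j=7
  5*2=10
  5*-9=-45
Sum=-35


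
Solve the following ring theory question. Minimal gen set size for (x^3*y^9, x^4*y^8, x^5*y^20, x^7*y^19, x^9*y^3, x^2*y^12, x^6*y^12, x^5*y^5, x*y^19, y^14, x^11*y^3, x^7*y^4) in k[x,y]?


Remove redundant (divisible by others).
x^11*y^3 redundant.
x^7*y^19 redundant.
x^6*y^12 redundant.
x*y^19 redundant.
x^5*y^20 redundant.
Min: x^9*y^3, x^7*y^4, x^5*y^5, x^4*y^8, x^3*y^9, x^2*y^12, y^14
Count=7
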